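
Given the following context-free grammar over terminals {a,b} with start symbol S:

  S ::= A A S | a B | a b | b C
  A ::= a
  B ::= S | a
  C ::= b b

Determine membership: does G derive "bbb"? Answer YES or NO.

Convert to CNF:
  S -> A X3 | T0 B | T0 T1 | T1 C
  A -> a
  B -> A X2 | T0 B | T0 T1 | T1 C | a
  C -> T1 T1
  T0 -> a
  T1 -> b
  X2 -> A S
  X3 -> A S

CYK table (by increasing span):
  [0..0]={T1}  "b"  orig:{}
  [1..1]={T1}  "b"  orig:{}
  [2..2]={T1}  "b"  orig:{}
  [0..1]={C}  "bb"
  [1..2]={C}  "bb"
  [0..2]={B,S}  "bbb"

S ∈ T[0,2] ⇒ YES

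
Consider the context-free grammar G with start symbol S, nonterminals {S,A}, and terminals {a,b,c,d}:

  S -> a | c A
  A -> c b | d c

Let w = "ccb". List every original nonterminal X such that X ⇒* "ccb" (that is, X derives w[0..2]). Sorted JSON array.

CNF form of G:
  S -> T0 A | a
  A -> T0 T1 | T2 T0
  T0 -> c
  T1 -> b
  T2 -> d

Fill CYK table bottom-up — only the sub-triangle for w[0..2]:
  cell(0,0) c: {T0}  orig:{}
  cell(1,1) c: {T0}  orig:{}
  cell(2,2) b: {T1}  orig:{}
  cell(0,1) cc: ∅
  cell(1,2) cb: {A}
  cell(0,2) ccb: {S}

Original NTs in T[0,2] deriving "ccb": ["S"]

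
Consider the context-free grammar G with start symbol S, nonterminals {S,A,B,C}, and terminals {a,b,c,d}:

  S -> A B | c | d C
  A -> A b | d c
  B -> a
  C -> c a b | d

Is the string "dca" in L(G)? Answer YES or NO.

Convert to CNF:
  S -> A B | T1 C | c
  A -> A T0 | T1 T2
  B -> a
  C -> T2 X4 | d
  T0 -> b
  T1 -> d
  T2 -> c
  T3 -> a
  X4 -> T3 T0

CYK fill:
  T[0,0] 'd' = {C,T1}  orig:{C}
  T[1,1] 'c' = {S,T2}  orig:{S}
  T[2,2] 'a' = {B,T3}  orig:{B}
  T[0,1] 'dc' = {A}
  T[1,2] 'ca' = ∅
  T[0,2] 'dca' = {S}

S ∈ T[0,2] ⇒ YES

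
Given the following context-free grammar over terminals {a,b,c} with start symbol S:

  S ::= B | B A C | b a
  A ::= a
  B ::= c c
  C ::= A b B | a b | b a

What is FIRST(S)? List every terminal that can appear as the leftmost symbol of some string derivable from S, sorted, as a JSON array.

FIRST sets, iterate to fixpoint:
pass 1:
  A via A→a: +{a}
  B via B→c c: +{c}
  C via C→A b B: +{a}
  C via C→b a: +{b}
  S via S→B: +{c}
  S via S→b a: +{b}
  FIRST(S)={b,c}  FIRST(A)={a}  FIRST(B)={c}  FIRST(C)={a,b}
pass 2: (no change)
  FIRST(S)={b,c}  FIRST(A)={a}  FIRST(B)={c}  FIRST(C)={a,b}

FIRST(S) = ["b", "c"]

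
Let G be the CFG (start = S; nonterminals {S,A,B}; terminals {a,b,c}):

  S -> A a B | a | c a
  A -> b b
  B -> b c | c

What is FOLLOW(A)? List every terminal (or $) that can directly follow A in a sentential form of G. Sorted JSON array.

FIRST iteration:
iter 1:
  A via A→b b: +{b}
  B via B→b c: +{b}
  B via B→c: +{c}
  S via S→A a B: +{b}
  S via S→a: +{a}
  S via S→c a: +{c}
  FIRST(S)={a,b,c}  FIRST(A)={b}  FIRST(B)={b,c}
iter 2: (stable)
  FIRST(S)={a,b,c}  FIRST(A)={b}  FIRST(B)={b,c}

FOLLOW iteration:
FOLLOW(S) := {$}
[1]
  S→A a B: FOLLOW(A) ⊇ FIRST(a) = {a}; new: +{a}
  S→A a B: FOLLOW(B) ⊇ FOLLOW(S) ⊇ {$}; new: +{$}
  FOLLOW(S)={$}  FOLLOW(A)={a}  FOLLOW(B)={$}
[2] done
  FOLLOW(S)={$}  FOLLOW(A)={a}  FOLLOW(B)={$}

FOLLOW(A) = ["a"]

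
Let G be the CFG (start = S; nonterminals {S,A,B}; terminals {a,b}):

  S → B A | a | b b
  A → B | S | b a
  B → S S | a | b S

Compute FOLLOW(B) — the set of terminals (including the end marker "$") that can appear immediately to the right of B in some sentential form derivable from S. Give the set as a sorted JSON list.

Compute FIRST by fixpoint:
round 1:
  A via A→b a: +{b}
  B via B→a: +{a}
  B via B→b S: +{b}
  S via S→B A: +{a,b}
  FIRST(S)={a,b}  FIRST(A)={b}  FIRST(B)={a,b}
round 2:
  A via A→B: +{a}
  FIRST(S)={a,b}  FIRST(A)={a,b}  FIRST(B)={a,b}
round 3: (stable)
  FIRST(S)={a,b}  FIRST(A)={a,b}  FIRST(B)={a,b}

FOLLOW iteration:
seed FOLLOW(S) with $
round 1:
  B→S S: FOLLOW(S) ⊇ FIRST(S) = {a,b}; new: +{a,b}
  S→B A: FOLLOW(B) ⊇ FIRST(A) = {a,b}; new: +{a,b}
  S→B A: FOLLOW(A) ⊇ FOLLOW(S) ⊇ {$,a,b}; new: +{$,a,b}
  FOLLOW(S)={$,a,b}  FOLLOW(A)={$,a,b}  FOLLOW(B)={a,b}
round 2:
  A→B: FOLLOW(B) ⊇ FOLLOW(A) ⊇ {$,a,b}; new: +{$}
  FOLLOW(S)={$,a,b}  FOLLOW(A)={$,a,b}  FOLLOW(B)={$,a,b}
round 3: (no change)
  FOLLOW(S)={$,a,b}  FOLLOW(A)={$,a,b}  FOLLOW(B)={$,a,b}

FOLLOW(B) = ["$", "a", "b"]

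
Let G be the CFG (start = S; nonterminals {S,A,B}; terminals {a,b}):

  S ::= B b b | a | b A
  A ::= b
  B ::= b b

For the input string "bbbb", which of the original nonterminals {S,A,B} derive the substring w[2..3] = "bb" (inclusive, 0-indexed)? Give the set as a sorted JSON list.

Convert to CNF:
  S -> B X1 | T0 A | a
  A -> b
  B -> T0 T0
  T0 -> b
  X1 -> T0 T0

CYK table (by increasing span) (cells [i..j] with 2 ≤ i ≤ j ≤ 3 only):
  T[2,2] 'b' = {A,T0}  orig:{A}
  T[3,3] 'b' = {A,T0}  orig:{A}
  T[2,3] 'bb' = {B,S,X1}  orig:{B,S}

Original NTs in T[2,3] deriving "bb": ["B", "S"]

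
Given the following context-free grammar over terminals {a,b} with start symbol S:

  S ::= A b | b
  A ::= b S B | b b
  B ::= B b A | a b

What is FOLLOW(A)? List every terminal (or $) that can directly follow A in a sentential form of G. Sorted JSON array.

FIRST sets, iterate to fixpoint:
round 1:
  A via A→b S B: +{b}
  B via B→a b: +{a}
  S via S→A b: +{b}
  FIRST(S)={b}  FIRST(A)={b}  FIRST(B)={a}
round 2: (stable)
  FIRST(S)={b}  FIRST(A)={b}  FIRST(B)={a}

FOLLOW iteration:
FOLLOW(S) := {$}
iter 1:
  A→b S B: FOLLOW(S) ⊇ FIRST(B) = {a}; new: +{a}
  B→B b A: FOLLOW(B) ⊇ FIRST(b) = {b}; new: +{b}
  B→B b A: FOLLOW(A) ⊇ FOLLOW(B) ⊇ {b}; new: +{b}
  FOLLOW[S]={$,a}  FOLLOW[A]={b}  FOLLOW[B]={b}
iter 2: — fixpoint
  FOLLOW[S]={$,a}  FOLLOW[A]={b}  FOLLOW[B]={b}

FOLLOW(A) = ["b"]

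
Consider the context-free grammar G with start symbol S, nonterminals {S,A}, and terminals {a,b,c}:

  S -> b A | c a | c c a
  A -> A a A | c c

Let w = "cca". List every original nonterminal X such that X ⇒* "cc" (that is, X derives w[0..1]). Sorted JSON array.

Convert to CNF:
  S -> T1 T0 | T1 X4 | T2 A
  A -> A X3 | T1 T1
  T0 -> a
  T1 -> c
  T2 -> b
  X3 -> T0 A
  X4 -> T1 T0

Fill CYK table bottom-up — only the sub-triangle for w[0..1]:
  T[0,0] 'c' = {T1}  orig:{}
  T[1,1] 'c' = {T1}  orig:{}
  T[0,1] 'cc' = {A}

Original NTs in T[0,1] deriving "cc": ["A"]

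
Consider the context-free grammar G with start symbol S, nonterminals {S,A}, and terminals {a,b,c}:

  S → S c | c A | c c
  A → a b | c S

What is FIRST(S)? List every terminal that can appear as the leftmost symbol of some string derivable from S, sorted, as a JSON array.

FIRST sets, iterate to fixpoint:
[1]
  A via A→a b: +{a}
  A via A→c S: +{c}
  S via S→c A: +{c}
  FIRST(S)={c}  FIRST(A)={a,c}
[2] (stable)
  FIRST(S)={c}  FIRST(A)={a,c}

FIRST(S) = ["c"]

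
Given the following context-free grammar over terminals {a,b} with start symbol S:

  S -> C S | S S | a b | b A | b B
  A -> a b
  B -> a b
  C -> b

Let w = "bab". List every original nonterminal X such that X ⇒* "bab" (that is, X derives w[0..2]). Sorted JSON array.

CNF form of G:
  S -> C S | S S | T0 T1 | T1 A | T1 B
  A -> T0 T1
  B -> T0 T1
  C -> b
  T0 -> a
  T1 -> b

Fill CYK table bottom-up — only the sub-triangle for w[0..2]:
  [0..0]={C,T1}  "b"  orig:{C}
  [1..1]={T0}  "a"  orig:{}
  [2..2]={C,T1}  "b"  orig:{C}
  [0..1]=∅  "ba"
  [1..2]={A,B,S}  "ab"
  [0..2]={S}  "bab"

Original NTs in T[0,2] deriving "bab": ["S"]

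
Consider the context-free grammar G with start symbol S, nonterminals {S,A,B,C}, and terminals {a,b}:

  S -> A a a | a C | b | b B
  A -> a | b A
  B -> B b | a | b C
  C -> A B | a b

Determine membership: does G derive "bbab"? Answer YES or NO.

CNF form of G:
  S -> A X2 | T0 B | T1 C | b
  A -> T0 A | a
  B -> B T0 | T0 C | a
  C -> A B | T1 T0
  T0 -> b
  T1 -> a
  X2 -> T1 T1

Fill CYK table bottom-up:
  [0..0]={S,T0}  "b"  orig:{S}
  [1..1]={S,T0}  "b"  orig:{S}
  [2..2]={A,B,T1}  "a"  orig:{A,B}
  [3..3]={S,T0}  "b"  orig:{S}
  [0..1]=∅  "bb"
  [1..2]={A,S}  "ba"
  [2..3]={B,C}  "ab"
  [0..2]={A}  "bba"
  [1..3]={B,S}  "bab"
  [0..3]={S}  "bbab"

S ∈ T[0,3] ⇒ YES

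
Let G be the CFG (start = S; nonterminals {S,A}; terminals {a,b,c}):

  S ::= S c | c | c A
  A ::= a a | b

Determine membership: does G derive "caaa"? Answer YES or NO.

CNF form of G:
  S -> S T1 | T1 A | c
  A -> T0 T0 | b
  T0 -> a
  T1 -> c

CYK table (by increasing span):
  [0..0]={S,T1}  "c"  orig:{S}
  [1..1]={T0}  "a"  orig:{}
  [2..2]={T0}  "a"  orig:{}
  [3..3]={T0}  "a"  orig:{}
  [0..1]=∅  "ca"
  [1..2]={A}  "aa"
  [2..3]={A}  "aa"
  [0..2]={S}  "caa"
  [1..3]=∅  "aaa"
  [0..3]=∅  "caaa"

S ∉ T[0,3] ⇒ NO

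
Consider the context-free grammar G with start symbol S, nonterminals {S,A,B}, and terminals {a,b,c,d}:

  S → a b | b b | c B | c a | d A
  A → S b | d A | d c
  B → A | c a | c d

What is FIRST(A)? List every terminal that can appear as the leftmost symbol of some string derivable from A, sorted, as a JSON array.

FIRST sets, iterate to fixpoint:
round 1:
  A via A→d A: +{d}
  B via B→A: +{d}
  B via B→c a: +{c}
  S via S→a b: +{a}
  S via S→b b: +{b}
  S via S→c B: +{c}
  S via S→d A: +{d}
  S: {a,b,c,d}  A: {d}  B: {c,d}
round 2:
  A via A→S b: +{a,b,c}
  B via B→A: +{a,b}
  S: {a,b,c,d}  A: {a,b,c,d}  B: {a,b,c,d}
round 3: (no change)
  S: {a,b,c,d}  A: {a,b,c,d}  B: {a,b,c,d}

FIRST(A) = ["a", "b", "c", "d"]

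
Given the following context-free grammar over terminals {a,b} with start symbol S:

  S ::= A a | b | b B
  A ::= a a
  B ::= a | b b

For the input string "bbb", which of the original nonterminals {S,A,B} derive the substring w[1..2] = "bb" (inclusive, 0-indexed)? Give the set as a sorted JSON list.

CNF form of G:
  S -> A T0 | T1 B | b
  A -> T0 T0
  B -> T1 T1 | a
  T0 -> a
  T1 -> b

CYK table (by increasing span) (cells [i..j] with 1 ≤ i ≤ j ≤ 2 only):
  T[1,1] 'b' = {S,T1}  orig:{S}
  T[2,2] 'b' = {S,T1}  orig:{S}
  T[1,2] 'bb' = {B}

Original NTs in T[1,2] deriving "bb": ["B"]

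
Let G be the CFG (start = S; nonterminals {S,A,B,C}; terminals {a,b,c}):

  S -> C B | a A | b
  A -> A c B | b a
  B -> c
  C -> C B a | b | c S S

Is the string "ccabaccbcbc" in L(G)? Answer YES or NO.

Convert to CNF:
  S -> C B | T2 A | b
  A -> A X3 | T1 T2
  B -> c
  C -> C X4 | T0 X5 | b
  T0 -> c
  T1 -> b
  T2 -> a
  X3 -> T0 B
  X4 -> B T2
  X5 -> S S

CYK fill:
  T[0,0] 'c' = {B,T0}  orig:{B}
  T[1,1] 'c' = {B,T0}  orig:{B}
  T[2,2] 'a' = {T2}  orig:{}
  T[3,3] 'b' = {C,S,T1}  orig:{C,S}
  T[4,4] 'a' = {T2}  orig:{}
  T[5,5] 'c' = {B,T0}  orig:{B}
  T[6,6] 'c' = {B,T0}  orig:{B}
  T[7,7] 'b' = {C,S,T1}  orig:{C,S}
  T[8,8] 'c' = {B,T0}  orig:{B}
  T[9,9] 'b' = {C,S,T1}  orig:{C,S}
  T[10,10] 'c' = {B,T0}  orig:{B}
  T[0,1] 'cc' = {X3}  orig:{}
  T[1,2] 'ca' = {X4}  orig:{}
  T[2,3] 'ab' = ∅
  T[3,4] 'ba' = {A}
  T[4,5] 'ac' = ∅
  T[5,6] 'cc' = {X3}  orig:{}
  T[6,7] 'cb' = ∅
  T[7,8] 'bc' = {S}
  T[8,9] 'cb' = ∅
  T[9,10] 'bc' = {S}
  T[0,2] 'cca' = ∅
  T[1,3] 'cab' = ∅
  T[2,4] 'aba' = {S}
  T[3,5] 'bac' = ∅
  T[4,6] 'acc' = ∅
  T[5,7] 'ccb' = ∅
  T[6,8] 'cbc' = ∅
  T[7,9] 'bcb' = {X5}  orig:{}
  T[8,10] 'cbc' = ∅
  T[0,3] 'ccab' = ∅
  T[1,4] 'caba' = ∅
  T[2,5] 'abac' = ∅
  T[3,6] 'bacc' = {A}
  T[4,7] 'accb' = ∅
  T[5,8] 'ccbc' = ∅
  T[6,9] 'cbcb' = {C}
  T[7,10] 'bcbc' = {X5}  orig:{}
  T[0,4] 'ccaba' = ∅
  T[1,5] 'cabac' = ∅
  T[2,6] 'abacc' = {S}
  T[3,7] 'baccb' = ∅
  T[4,8] 'accbc' = ∅
  T[5,9] 'ccbcb' = ∅
  T[6,10] 'cbcbc' = {C,S}
  T[0,5] 'ccabac' = ∅
  T[1,6] 'cabacc' = ∅
  T[2,7] 'abaccb' = {X5}  orig:{}
  T[3,8] 'baccbc' = ∅
  T[4,9] 'accbcb' = ∅
  T[5,10] 'ccbcbc' = ∅
  T[0,6] 'ccabacc' = ∅
  T[1,7] 'cabaccb' = {C}
  T[2,8] 'abaccbc' = {X5}  orig:{}
  T[3,9] 'baccbcb' = ∅
  T[4,10] 'accbcbc' = ∅
  T[0,7] 'ccabaccb' = ∅
  T[1,8] 'cabaccbc' = {C,S}
  T[2,9] 'abaccbcb' = ∅
  T[3,10] 'baccbcbc' = ∅
  T[0,8] 'ccabaccbc' = ∅
  T[1,9] 'cabaccbcb' = {X5}  orig:{}
  T[2,10] 'abaccbcbc' = ∅
  T[0,9] 'ccabaccbcb' = {C}
  T[1,10] 'cabaccbcbc' = {X5}  orig:{}
  T[0,10] 'ccabaccbcbc' = {C,S}

S ∈ T[0,10] ⇒ YES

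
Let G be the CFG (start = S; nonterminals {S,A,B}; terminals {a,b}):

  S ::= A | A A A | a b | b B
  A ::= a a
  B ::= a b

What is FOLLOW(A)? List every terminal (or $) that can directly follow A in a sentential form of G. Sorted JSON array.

Compute FIRST by fixpoint:
iter 1:
  A via A→a a: +{a}
  B via B→a b: +{a}
  S via S→A: +{a}
  S via S→b B: +{b}
  FIRST(S)={a,b}  FIRST(A)={a}  FIRST(B)={a}
iter 2: (stable)
  FIRST(S)={a,b}  FIRST(A)={a}  FIRST(B)={a}

FOLLOW iteration:
FOLLOW(S) := {$}
[1]
  S→A: FOLLOW(A) ⊇ FOLLOW(S) ⊇ {$}; new: +{$}
  S→A A A: FOLLOW(A) ⊇ FIRST(A) = {a}; new: +{a}
  S→b B: FOLLOW(B) ⊇ FOLLOW(S) ⊇ {$}; new: +{$}
  FOLLOW(S)={$}  FOLLOW(A)={$,a}  FOLLOW(B)={$}
[2] (no change)
  FOLLOW(S)={$}  FOLLOW(A)={$,a}  FOLLOW(B)={$}

FOLLOW(A) = ["$", "a"]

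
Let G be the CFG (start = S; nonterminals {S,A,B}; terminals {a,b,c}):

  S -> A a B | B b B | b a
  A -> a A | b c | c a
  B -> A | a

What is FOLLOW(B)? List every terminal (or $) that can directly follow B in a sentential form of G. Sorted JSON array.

FIRST iteration:
round 1:
  A via A→a A: +{a}
  A via A→b c: +{b}
  A via A→c a: +{c}
  B via B→A: +{a,b,c}
  S via S→A a B: +{a,b,c}
  S: {a,b,c}  A: {a,b,c}  B: {a,b,c}
round 2: — fixpoint
  S: {a,b,c}  A: {a,b,c}  B: {a,b,c}

FOLLOW iteration:
initialize: $ ∈ FOLLOW(S)
[1]
  S→A a B: FOLLOW(A) ⊇ FIRST(a) = {a}; new: +{a}
  S→A a B: FOLLOW(B) ⊇ FOLLOW(S) ⊇ {$}; new: +{$}
  S→B b B: FOLLOW(B) ⊇ FIRST(b) = {b}; new: +{b}
  FOLLOW[S]={$}  FOLLOW[A]={a}  FOLLOW[B]={$,b}
[2]
  B→A: FOLLOW(A) ⊇ FOLLOW(B) ⊇ {$,b}; new: +{$,b}
  FOLLOW[S]={$}  FOLLOW[A]={$,a,b}  FOLLOW[B]={$,b}
[3] done
  FOLLOW[S]={$}  FOLLOW[A]={$,a,b}  FOLLOW[B]={$,b}

FOLLOW(B) = ["$", "b"]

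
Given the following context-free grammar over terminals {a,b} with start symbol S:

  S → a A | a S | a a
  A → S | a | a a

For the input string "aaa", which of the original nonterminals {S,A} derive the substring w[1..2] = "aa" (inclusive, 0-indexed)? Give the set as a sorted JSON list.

CNF form of G:
  S -> T0 A | T0 S | T0 T0
  A -> T0 A | T0 S | T0 T0 | a
  T0 -> a

CYK table (by increasing span) — only the sub-triangle for w[1..2]:
  [1..1]={A,T0}  "a"  orig:{A}
  [2..2]={A,T0}  "a"  orig:{A}
  [1..2]={A,S}  "aa"

Original NTs in T[1,2] deriving "aa": ["A", "S"]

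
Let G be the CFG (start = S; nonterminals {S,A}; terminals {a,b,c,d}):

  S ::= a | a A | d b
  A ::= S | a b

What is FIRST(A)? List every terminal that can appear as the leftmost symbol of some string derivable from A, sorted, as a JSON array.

FIRST iteration:
pass 1:
  A via A→a b: +{a}
  S via S→a: +{a}
  S via S→d b: +{d}
  FIRST(S)={a,d}  FIRST(A)={a}
pass 2:
  A via A→S: +{d}
  FIRST(S)={a,d}  FIRST(A)={a,d}
pass 3: — fixpoint
  FIRST(S)={a,d}  FIRST(A)={a,d}

FIRST(A) = ["a", "d"]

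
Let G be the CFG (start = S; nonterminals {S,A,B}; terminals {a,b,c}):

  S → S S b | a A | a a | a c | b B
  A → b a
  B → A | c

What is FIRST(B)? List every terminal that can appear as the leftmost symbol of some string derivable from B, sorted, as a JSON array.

Compute FIRST by fixpoint:
round 1:
  A via A→b a: +{b}
  B via B→A: +{b}
  B via B→c: +{c}
  S via S→a A: +{a}
  S via S→b B: +{b}
  FIRST(S)={a,b}  FIRST(A)={b}  FIRST(B)={b,c}
round 2: (no change)
  FIRST(S)={a,b}  FIRST(A)={b}  FIRST(B)={b,c}

FIRST(B) = ["b", "c"]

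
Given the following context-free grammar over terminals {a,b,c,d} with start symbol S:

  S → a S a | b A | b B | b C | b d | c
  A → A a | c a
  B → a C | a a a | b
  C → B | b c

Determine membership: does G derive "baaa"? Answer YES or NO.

Convert to CNF:
  S -> T0 X6 | T2 A | T2 B | T2 C | T2 T3 | c
  A -> A T0 | T1 T0
  B -> T0 C | T0 X4 | b
  C -> T0 C | T0 X5 | T2 T1 | b
  T0 -> a
  T1 -> c
  T2 -> b
  T3 -> d
  X4 -> T0 T0
  X5 -> T0 T0
  X6 -> S T0

CYK table (by increasing span):
  cell(0,0) b: {B,C,T2}  orig:{B,C}
  cell(1,1) a: {T0}  orig:{}
  cell(2,2) a: {T0}  orig:{}
  cell(3,3) a: {T0}  orig:{}
  cell(0,1) ba: ∅
  cell(1,2) aa: {X4,X5}  orig:{}
  cell(2,3) aa: {X4,X5}  orig:{}
  cell(0,2) baa: ∅
  cell(1,3) aaa: {B,C}
  cell(0,3) baaa: {S}

S ∈ T[0,3] ⇒ YES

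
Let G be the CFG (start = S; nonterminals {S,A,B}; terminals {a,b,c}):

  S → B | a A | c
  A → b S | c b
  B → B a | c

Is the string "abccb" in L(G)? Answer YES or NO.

Convert to CNF:
  S -> B T2 | T2 A | c
  A -> T0 S | T1 T0
  B -> B T2 | c
  T0 -> b
  T1 -> c
  T2 -> a

CYK fill:
  [0..0]={T2}  "a"  orig:{}
  [1..1]={T0}  "b"  orig:{}
  [2..2]={B,S,T1}  "c"  orig:{B,S}
  [3..3]={B,S,T1}  "c"  orig:{B,S}
  [4..4]={T0}  "b"  orig:{}
  [0..1]=∅  "ab"
  [1..2]={A}  "bc"
  [2..3]=∅  "cc"
  [3..4]={A}  "cb"
  [0..2]={S}  "abc"
  [1..3]=∅  "bcc"
  [2..4]=∅  "ccb"
  [0..3]=∅  "abcc"
  [1..4]=∅  "bccb"
  [0..4]=∅  "abccb"

S ∉ T[0,4] ⇒ NO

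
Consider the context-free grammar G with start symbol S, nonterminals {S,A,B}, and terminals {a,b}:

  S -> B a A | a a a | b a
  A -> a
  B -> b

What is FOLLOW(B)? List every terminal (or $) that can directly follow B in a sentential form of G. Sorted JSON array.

FIRST sets, iterate to fixpoint:
round 1:
  A via A→a: +{a}
  B via B→b: +{b}
  S via S→B a A: +{b}
  S via S→a a a: +{a}
  FIRST(S)={a,b}  FIRST(A)={a}  FIRST(B)={b}
round 2: done
  FIRST(S)={a,b}  FIRST(A)={a}  FIRST(B)={b}

FOLLOW sets:
FOLLOW(S) := {$}
round 1:
  S→B a A: FOLLOW(B) ⊇ FIRST(a) = {a}; new: +{a}
  S→B a A: FOLLOW(A) ⊇ FOLLOW(S) ⊇ {$}; new: +{$}
  FOLLOW[S]={$}  FOLLOW[A]={$}  FOLLOW[B]={a}
round 2: (stable)
  FOLLOW[S]={$}  FOLLOW[A]={$}  FOLLOW[B]={a}

FOLLOW(B) = ["a"]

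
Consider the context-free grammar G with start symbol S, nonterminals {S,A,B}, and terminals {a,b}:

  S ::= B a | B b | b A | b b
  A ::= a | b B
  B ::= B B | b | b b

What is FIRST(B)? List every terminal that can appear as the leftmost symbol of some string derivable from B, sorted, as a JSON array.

Compute FIRST by fixpoint:
round 1:
  A via A→a: +{a}
  A via A→b B: +{b}
  B via B→b: +{b}
  S via S→B a: +{b}
  FIRST[S]={b}  FIRST[A]={a,b}  FIRST[B]={b}
round 2: (no change)
  FIRST[S]={b}  FIRST[A]={a,b}  FIRST[B]={b}

FIRST(B) = ["b"]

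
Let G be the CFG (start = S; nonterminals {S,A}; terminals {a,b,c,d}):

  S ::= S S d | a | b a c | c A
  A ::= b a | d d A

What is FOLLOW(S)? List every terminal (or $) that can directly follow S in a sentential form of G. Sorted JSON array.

FIRST sets, iterate to fixpoint:
iter 1:
  A via A→b a: +{b}
  A via A→d d A: +{d}
  S via S→a: +{a}
  S via S→b a c: +{b}
  S via S→c A: +{c}
  S: {a,b,c}  A: {b,d}
iter 2: (stable)
  S: {a,b,c}  A: {b,d}

Compute FOLLOW by fixpoint:
seed FOLLOW(S) with $
iter 1:
  S→S S d: FOLLOW(S) ⊇ FIRST(S) = {a,b,c}; new: +{a,b,c}
  S→S S d: FOLLOW(S) ⊇ FIRST(d) = {d}; new: +{d}
  S→c A: FOLLOW(A) ⊇ FOLLOW(S) ⊇ {$,a,b,c,d}; new: +{$,a,b,c,d}
  FOLLOW(S)={$,a,b,c,d}  FOLLOW(A)={$,a,b,c,d}
iter 2: done
  FOLLOW(S)={$,a,b,c,d}  FOLLOW(A)={$,a,b,c,d}

FOLLOW(S) = ["$", "a", "b", "c", "d"]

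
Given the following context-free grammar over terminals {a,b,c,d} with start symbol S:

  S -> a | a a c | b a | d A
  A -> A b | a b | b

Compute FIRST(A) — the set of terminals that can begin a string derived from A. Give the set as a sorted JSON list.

Compute FIRST by fixpoint:
iter 1:
  A via A→a b: +{a}
  A via A→b: +{b}
  S via S→a: +{a}
  S via S→b a: +{b}
  S via S→d A: +{d}
  FIRST(S)={a,b,d}  FIRST(A)={a,b}
iter 2: — fixpoint
  FIRST(S)={a,b,d}  FIRST(A)={a,b}

FIRST(A) = ["a", "b"]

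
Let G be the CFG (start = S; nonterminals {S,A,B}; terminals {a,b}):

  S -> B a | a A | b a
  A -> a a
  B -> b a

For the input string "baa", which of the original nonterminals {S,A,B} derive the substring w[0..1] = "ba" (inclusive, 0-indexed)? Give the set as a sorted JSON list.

CNF form of G:
  S -> B T0 | T0 A | T1 T0
  A -> T0 T0
  B -> T1 T0
  T0 -> a
  T1 -> b

CYK fill, restricted to cells inside w[0..1]:
  cell(0,0) b: {T1}  orig:{}
  cell(1,1) a: {T0}  orig:{}
  cell(0,1) ba: {B,S}

Original NTs in T[0,1] deriving "ba": ["B", "S"]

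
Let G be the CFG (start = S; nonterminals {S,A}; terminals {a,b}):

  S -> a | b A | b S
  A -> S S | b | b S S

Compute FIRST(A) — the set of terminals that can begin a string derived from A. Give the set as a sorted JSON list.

FIRST iteration:
pass 1:
  A via A→b: +{b}
  S via S→a: +{a}
  S via S→b A: +{b}
  FIRST(S)={a,b}  FIRST(A)={b}
pass 2:
  A via A→S S: +{a}
  FIRST(S)={a,b}  FIRST(A)={a,b}
pass 3: (stable)
  FIRST(S)={a,b}  FIRST(A)={a,b}

FIRST(A) = ["a", "b"]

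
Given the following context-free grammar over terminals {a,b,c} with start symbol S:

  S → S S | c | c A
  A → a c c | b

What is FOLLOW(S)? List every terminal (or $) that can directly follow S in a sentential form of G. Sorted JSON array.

FIRST iteration:
[1]
  A via A→a c c: +{a}
  A via A→b: +{b}
  S via S→c: +{c}
  FIRST(S)={c}  FIRST(A)={a,b}
[2] (no change)
  FIRST(S)={c}  FIRST(A)={a,b}

FOLLOW sets:
initialize: $ ∈ FOLLOW(S)
pass 1:
  S→S S: FOLLOW(S) ⊇ FIRST(S) = {c}; new: +{c}
  S→c A: FOLLOW(A) ⊇ FOLLOW(S) ⊇ {$,c}; new: +{$,c}
  FOLLOW(S)={$,c}  FOLLOW(A)={$,c}
pass 2: — fixpoint
  FOLLOW(S)={$,c}  FOLLOW(A)={$,c}

FOLLOW(S) = ["$", "c"]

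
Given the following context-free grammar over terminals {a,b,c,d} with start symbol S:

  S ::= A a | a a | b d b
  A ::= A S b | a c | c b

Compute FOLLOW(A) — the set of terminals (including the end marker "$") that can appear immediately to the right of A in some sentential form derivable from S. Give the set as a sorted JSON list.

FIRST iteration:
pass 1:
  A via A→a c: +{a}
  A via A→c b: +{c}
  S via S→A a: +{a,c}
  S via S→b d b: +{b}
  FIRST[S]={a,b,c}  FIRST[A]={a,c}
pass 2: (no change)
  FIRST[S]={a,b,c}  FIRST[A]={a,c}

FOLLOW iteration:
initialize: $ ∈ FOLLOW(S)
iter 1:
  A→A S b: FOLLOW(A) ⊇ FIRST(S) = {a,b,c}; new: +{a,b,c}
  A→A S b: FOLLOW(S) ⊇ FIRST(b) = {b}; new: +{b}
  S: {$,b}  A: {a,b,c}
iter 2: (stable)
  S: {$,b}  A: {a,b,c}

FOLLOW(A) = ["a", "b", "c"]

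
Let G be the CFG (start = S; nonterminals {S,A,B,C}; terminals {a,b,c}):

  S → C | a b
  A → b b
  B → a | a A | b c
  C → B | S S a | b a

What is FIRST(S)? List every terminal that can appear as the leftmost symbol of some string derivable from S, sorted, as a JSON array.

Compute FIRST by fixpoint:
pass 1:
  A via A→b b: +{b}
  B via B→a: +{a}
  B via B→b c: +{b}
  C via C→B: +{a,b}
  S via S→C: +{a,b}
  FIRST(S)={a,b}  FIRST(A)={b}  FIRST(B)={a,b}  FIRST(C)={a,b}
pass 2: done
  FIRST(S)={a,b}  FIRST(A)={b}  FIRST(B)={a,b}  FIRST(C)={a,b}

FIRST(S) = ["a", "b"]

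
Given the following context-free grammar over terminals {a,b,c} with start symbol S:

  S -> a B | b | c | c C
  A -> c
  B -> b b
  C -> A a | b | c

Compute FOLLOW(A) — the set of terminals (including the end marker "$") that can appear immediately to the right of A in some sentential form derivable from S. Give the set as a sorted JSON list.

FIRST iteration:
iter 1:
  A via A→c: +{c}
  B via B→b b: +{b}
  C via C→A a: +{c}
  C via C→b: +{b}
  S via S→a B: +{a}
  S via S→b: +{b}
  S via S→c: +{c}
  S: {a,b,c}  A: {c}  B: {b}  C: {b,c}
iter 2: (stable)
  S: {a,b,c}  A: {c}  B: {b}  C: {b,c}

FOLLOW iteration:
initialize: $ ∈ FOLLOW(S)
pass 1:
  C→A a: FOLLOW(A) ⊇ FIRST(a) = {a}; new: +{a}
  S→a B: FOLLOW(B) ⊇ FOLLOW(S) ⊇ {$}; new: +{$}
  S→c C: FOLLOW(C) ⊇ FOLLOW(S) ⊇ {$}; new: +{$}
  FOLLOW(S)={$}  FOLLOW(A)={a}  FOLLOW(B)={$}  FOLLOW(C)={$}
pass 2: — fixpoint
  FOLLOW(S)={$}  FOLLOW(A)={a}  FOLLOW(B)={$}  FOLLOW(C)={$}

FOLLOW(A) = ["a"]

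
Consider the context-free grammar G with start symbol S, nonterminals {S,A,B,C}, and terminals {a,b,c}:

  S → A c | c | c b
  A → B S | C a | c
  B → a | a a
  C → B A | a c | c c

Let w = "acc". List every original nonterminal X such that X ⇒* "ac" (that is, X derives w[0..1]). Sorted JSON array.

CNF form of G:
  S -> A T1 | T1 T2 | c
  A -> B S | C T0 | c
  B -> T0 T0 | a
  C -> B A | T0 T1 | T1 T1
  T0 -> a
  T1 -> c
  T2 -> b

Fill CYK table bottom-up (cells [i..j] with 0 ≤ i ≤ j ≤ 1 only):
  T[0,0] 'a' = {B,T0}  orig:{B}
  T[1,1] 'c' = {A,S,T1}  orig:{A,S}
  T[0,1] 'ac' = {A,C}

Original NTs in T[0,1] deriving "ac": ["A", "C"]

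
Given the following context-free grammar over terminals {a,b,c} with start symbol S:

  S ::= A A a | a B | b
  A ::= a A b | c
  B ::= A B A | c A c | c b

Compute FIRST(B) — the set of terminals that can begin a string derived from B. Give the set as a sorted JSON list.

Compute FIRST by fixpoint:
[1]
  A via A→a A b: +{a}
  A via A→c: +{c}
  B via B→A B A: +{a,c}
  S via S→A A a: +{a,c}
  S via S→b: +{b}
  FIRST[S]={a,b,c}  FIRST[A]={a,c}  FIRST[B]={a,c}
[2] (stable)
  FIRST[S]={a,b,c}  FIRST[A]={a,c}  FIRST[B]={a,c}

FIRST(B) = ["a", "c"]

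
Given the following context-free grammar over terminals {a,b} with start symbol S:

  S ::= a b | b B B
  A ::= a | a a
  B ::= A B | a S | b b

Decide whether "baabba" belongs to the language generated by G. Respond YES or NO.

Convert to CNF:
  S -> T0 T1 | T1 X2
  A -> T0 T0 | a
  B -> A B | T0 S | T1 T1
  T0 -> a
  T1 -> b
  X2 -> B B

Fill CYK table bottom-up:
  T[0,0] 'b' = {T1}  orig:{}
  T[1,1] 'a' = {A,T0}  orig:{A}
  T[2,2] 'a' = {A,T0}  orig:{A}
  T[3,3] 'b' = {T1}  orig:{}
  T[4,4] 'b' = {T1}  orig:{}
  T[5,5] 'a' = {A,T0}  orig:{A}
  T[0,1] 'ba' = ∅
  T[1,2] 'aa' = {A}
  T[2,3] 'ab' = {S}
  T[3,4] 'bb' = {B}
  T[4,5] 'ba' = ∅
  T[0,2] 'baa' = ∅
  T[1,3] 'aab' = {B}
  T[2,4] 'abb' = {B}
  T[3,5] 'bba' = ∅
  T[0,3] 'baab' = ∅
  T[1,4] 'aabb' = {B}
  T[2,5] 'abba' = ∅
  T[0,4] 'baabb' = ∅
  T[1,5] 'aabba' = ∅
  T[0,5] 'baabba' = ∅

S ∉ T[0,5] ⇒ NO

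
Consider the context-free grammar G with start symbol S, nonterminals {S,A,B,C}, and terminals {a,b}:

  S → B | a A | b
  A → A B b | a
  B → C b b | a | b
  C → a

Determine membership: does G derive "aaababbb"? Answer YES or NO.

Convert to CNF:
  S -> C X4 | T1 A | a | b
  A -> A X2 | a
  B -> C X3 | a | b
  C -> a
  T0 -> b
  T1 -> a
  X2 -> B T0
  X3 -> T0 T0
  X4 -> T0 T0

CYK fill:
  cell(0,0) a: {A,B,C,S,T1}  orig:{A,B,C,S}
  cell(1,1) a: {A,B,C,S,T1}  orig:{A,B,C,S}
  cell(2,2) a: {A,B,C,S,T1}  orig:{A,B,C,S}
  cell(3,3) b: {B,S,T0}  orig:{B,S}
  cell(4,4) a: {A,B,C,S,T1}  orig:{A,B,C,S}
  cell(5,5) b: {B,S,T0}  orig:{B,S}
  cell(6,6) b: {B,S,T0}  orig:{B,S}
  cell(7,7) b: {B,S,T0}  orig:{B,S}
  cell(0,1) aa: {S}
  cell(1,2) aa: {S}
  cell(2,3) ab: {X2}  orig:{}
  cell(3,4) ba: ∅
  cell(4,5) ab: {X2}  orig:{}
  cell(5,6) bb: {X2,X3,X4}  orig:{}
  cell(6,7) bb: {X2,X3,X4}  orig:{}
  cell(0,2) aaa: ∅
  cell(1,3) aab: {A}
  cell(2,4) aba: ∅
  cell(3,5) bab: ∅
  cell(4,6) abb: {A,B,S}
  cell(5,7) bbb: ∅
  cell(0,3) aaab: {S}
  cell(1,4) aaba: ∅
  cell(2,5) abab: ∅
  cell(3,6) babb: ∅
  cell(4,7) abbb: {X2}  orig:{}
  cell(0,4) aaaba: ∅
  cell(1,5) aabab: {A}
  cell(2,6) ababb: ∅
  cell(3,7) babbb: ∅
  cell(0,5) aaabab: {S}
  cell(1,6) aababb: ∅
  cell(2,7) ababbb: ∅
  cell(0,6) aaababb: ∅
  cell(1,7) aababbb: {A}
  cell(0,7) aaababbb: {S}

S ∈ T[0,7] ⇒ YES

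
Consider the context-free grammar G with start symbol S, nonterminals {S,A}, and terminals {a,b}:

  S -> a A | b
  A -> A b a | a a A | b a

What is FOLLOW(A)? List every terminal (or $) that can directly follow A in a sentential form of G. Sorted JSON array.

Compute FIRST by fixpoint:
iter 1:
  A via A→a a A: +{a}
  A via A→b a: +{b}
  S via S→a A: +{a}
  S via S→b: +{b}
  FIRST(S)={a,b}  FIRST(A)={a,b}
iter 2: — fixpoint
  FIRST(S)={a,b}  FIRST(A)={a,b}

Compute FOLLOW by fixpoint:
FOLLOW(S) := {$}
round 1:
  A→A b a: FOLLOW(A) ⊇ FIRST(b) = {b}; new: +{b}
  S→a A: FOLLOW(A) ⊇ FOLLOW(S) ⊇ {$}; new: +{$}
  FOLLOW(S)={$}  FOLLOW(A)={$,b}
round 2: (stable)
  FOLLOW(S)={$}  FOLLOW(A)={$,b}

FOLLOW(A) = ["$", "b"]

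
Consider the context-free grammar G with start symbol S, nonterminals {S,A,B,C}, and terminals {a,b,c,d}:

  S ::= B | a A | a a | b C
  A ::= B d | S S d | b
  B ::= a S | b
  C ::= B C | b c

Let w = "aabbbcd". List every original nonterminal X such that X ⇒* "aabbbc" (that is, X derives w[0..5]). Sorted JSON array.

Convert to CNF:
  S -> T1 A | T1 S | T1 T1 | T2 C | b
  A -> B T0 | S X4 | b
  B -> T1 S | b
  C -> B C | T2 T3
  T0 -> d
  T1 -> a
  T2 -> b
  T3 -> c
  X4 -> S T0

CYK fill (cells [i..j] with 0 ≤ i ≤ j ≤ 5 only):
  cell(0,0) a: {T1}  orig:{}
  cell(1,1) a: {T1}  orig:{}
  cell(2,2) b: {A,B,S,T2}  orig:{A,B,S}
  cell(3,3) b: {A,B,S,T2}  orig:{A,B,S}
  cell(4,4) b: {A,B,S,T2}  orig:{A,B,S}
  cell(5,5) c: {T3}  orig:{}
  cell(0,1) aa: {S}
  cell(1,2) ab: {B,S}
  cell(2,3) bb: ∅
  cell(3,4) bb: ∅
  cell(4,5) bc: {C}
  cell(0,2) aab: {B,S}
  cell(1,3) abb: ∅
  cell(2,4) bbb: ∅
  cell(3,5) bbc: {C,S}
  cell(0,3) aabb: ∅
  cell(1,4) abbb: ∅
  cell(2,5) bbbc: {C,S}
  cell(0,4) aabbb: ∅
  cell(1,5) abbbc: {B,C,S}
  cell(0,5) aabbbc: {B,C,S}

Original NTs in T[0,5] deriving "aabbbc": ["B", "C", "S"]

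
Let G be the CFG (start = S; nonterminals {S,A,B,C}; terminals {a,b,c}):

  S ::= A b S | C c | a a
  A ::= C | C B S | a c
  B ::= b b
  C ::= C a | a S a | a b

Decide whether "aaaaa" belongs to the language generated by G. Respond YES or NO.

CNF form of G:
  S -> A X6 | C T2 | T0 T0
  A -> C T0 | C X3 | T0 T1 | T0 T2 | T0 X4
  B -> T1 T1
  C -> C T0 | T0 T1 | T0 X5
  T0 -> a
  T1 -> b
  T2 -> c
  X3 -> B S
  X4 -> S T0
  X5 -> S T0
  X6 -> T1 S

CYK table (by increasing span):
  [0..0]={T0}  "a"  orig:{}
  [1..1]={T0}  "a"  orig:{}
  [2..2]={T0}  "a"  orig:{}
  [3..3]={T0}  "a"  orig:{}
  [4..4]={T0}  "a"  orig:{}
  [0..1]={S}  "aa"
  [1..2]={S}  "aa"
  [2..3]={S}  "aa"
  [3..4]={S}  "aa"
  [0..2]={X4,X5}  "aaa"  orig:{}
  [1..3]={X4,X5}  "aaa"  orig:{}
  [2..4]={X4,X5}  "aaa"  orig:{}
  [0..3]={A,C}  "aaaa"
  [1..4]={A,C}  "aaaa"
  [0..4]={A,C}  "aaaaa"

S ∉ T[0,4] ⇒ NO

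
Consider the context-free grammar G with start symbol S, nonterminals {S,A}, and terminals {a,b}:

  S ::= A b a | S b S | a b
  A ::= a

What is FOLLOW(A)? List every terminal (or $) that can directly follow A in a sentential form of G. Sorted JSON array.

Compute FIRST by fixpoint:
pass 1:
  A via A→a: +{a}
  S via S→A b a: +{a}
  FIRST[S]={a}  FIRST[A]={a}
pass 2: (stable)
  FIRST[S]={a}  FIRST[A]={a}

Compute FOLLOW by fixpoint:
FOLLOW(S) := {$}
[1]
  S→A b a: FOLLOW(A) ⊇ FIRST(b) = {b}; new: +{b}
  S→S b S: FOLLOW(S) ⊇ FIRST(b) = {b}; new: +{b}
  FOLLOW[S]={$,b}  FOLLOW[A]={b}
[2] (stable)
  FOLLOW[S]={$,b}  FOLLOW[A]={b}

FOLLOW(A) = ["b"]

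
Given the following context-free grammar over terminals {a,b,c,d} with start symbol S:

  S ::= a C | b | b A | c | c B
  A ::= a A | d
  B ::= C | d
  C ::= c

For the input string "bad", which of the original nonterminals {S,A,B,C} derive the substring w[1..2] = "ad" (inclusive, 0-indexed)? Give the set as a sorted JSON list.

CNF form of G:
  S -> T0 C | T1 A | T2 B | b | c
  A -> T0 A | d
  B -> c | d
  C -> c
  T0 -> a
  T1 -> b
  T2 -> c

CYK table (by increasing span), restricted to cells inside w[1..2]:
  T[1,1] 'a' = {T0}  orig:{}
  T[2,2] 'd' = {A,B}
  T[1,2] 'ad' = {A}

Original NTs in T[1,2] deriving "ad": ["A"]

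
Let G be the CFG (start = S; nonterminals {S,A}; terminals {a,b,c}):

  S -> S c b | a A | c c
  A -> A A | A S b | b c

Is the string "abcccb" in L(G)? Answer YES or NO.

CNF form of G:
  S -> S X4 | T1 T1 | T2 A
  A -> A A | A X3 | T0 T1
  T0 -> b
  T1 -> c
  T2 -> a
  X3 -> S T0
  X4 -> T1 T0

Fill CYK table bottom-up:
  cell(0,0) a: {T2}  orig:{}
  cell(1,1) b: {T0}  orig:{}
  cell(2,2) c: {T1}  orig:{}
  cell(3,3) c: {T1}  orig:{}
  cell(4,4) c: {T1}  orig:{}
  cell(5,5) b: {T0}  orig:{}
  cell(0,1) ab: ∅
  cell(1,2) bc: {A}
  cell(2,3) cc: {S}
  cell(3,4) cc: {S}
  cell(4,5) cb: {X4}  orig:{}
  cell(0,2) abc: {S}
  cell(1,3) bcc: ∅
  cell(2,4) ccc: ∅
  cell(3,5) ccb: {X3}  orig:{}
  cell(0,3) abcc: ∅
  cell(1,4) bccc: ∅
  cell(2,5) cccb: {S}
  cell(0,4) abccc: ∅
  cell(1,5) bcccb: {A}
  cell(0,5) abcccb: {S}

S ∈ T[0,5] ⇒ YES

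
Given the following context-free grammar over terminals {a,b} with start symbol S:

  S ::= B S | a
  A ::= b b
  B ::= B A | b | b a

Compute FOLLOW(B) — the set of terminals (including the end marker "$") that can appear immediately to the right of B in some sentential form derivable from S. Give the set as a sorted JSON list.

FIRST iteration:
round 1:
  A via A→b b: +{b}
  B via B→b: +{b}
  S via S→B S: +{b}
  S via S→a: +{a}
  FIRST(S)={a,b}  FIRST(A)={b}  FIRST(B)={b}
round 2: — fixpoint
  FIRST(S)={a,b}  FIRST(A)={b}  FIRST(B)={b}

Compute FOLLOW by fixpoint:
seed FOLLOW(S) with $
round 1:
  B→B A: FOLLOW(B) ⊇ FIRST(A) = {b}; new: +{b}
  B→B A: FOLLOW(A) ⊇ FOLLOW(B) ⊇ {b}; new: +{b}
  S→B S: FOLLOW(B) ⊇ FIRST(S) = {a,b}; new: +{a}
  FOLLOW(S)={$}  FOLLOW(A)={b}  FOLLOW(B)={a,b}
round 2:
  B→B A: FOLLOW(A) ⊇ FOLLOW(B) ⊇ {a,b}; new: +{a}
  FOLLOW(S)={$}  FOLLOW(A)={a,b}  FOLLOW(B)={a,b}
round 3: (no change)
  FOLLOW(S)={$}  FOLLOW(A)={a,b}  FOLLOW(B)={a,b}

FOLLOW(B) = ["a", "b"]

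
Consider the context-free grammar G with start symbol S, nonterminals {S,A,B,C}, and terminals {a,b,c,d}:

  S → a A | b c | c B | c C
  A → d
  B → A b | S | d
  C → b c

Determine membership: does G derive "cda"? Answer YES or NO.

CNF form of G:
  S -> T0 T2 | T1 A | T2 B | T2 C
  A -> d
  B -> A T0 | T0 T2 | T1 A | T2 B | T2 C | d
  C -> T0 T2
  T0 -> b
  T1 -> a
  T2 -> c

CYK fill:
  [0..0]={T2}  "c"  orig:{}
  [1..1]={A,B}  "d"
  [2..2]={T1}  "a"  orig:{}
  [0..1]={B,S}  "cd"
  [1..2]=∅  "da"
  [0..2]=∅  "cda"

S ∉ T[0,2] ⇒ NO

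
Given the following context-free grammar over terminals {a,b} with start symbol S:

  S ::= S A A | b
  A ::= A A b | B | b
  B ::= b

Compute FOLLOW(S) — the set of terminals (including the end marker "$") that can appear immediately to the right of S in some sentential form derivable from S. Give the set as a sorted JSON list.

FIRST sets, iterate to fixpoint:
pass 1:
  A via A→b: +{b}
  B via B→b: +{b}
  S via S→b: +{b}
  FIRST[S]={b}  FIRST[A]={b}  FIRST[B]={b}
pass 2: (stable)
  FIRST[S]={b}  FIRST[A]={b}  FIRST[B]={b}

FOLLOW sets:
initialize: $ ∈ FOLLOW(S)
[1]
  A→A A b: FOLLOW(A) ⊇ FIRST(A) = {b}; new: +{b}
  A→B: FOLLOW(B) ⊇ FOLLOW(A) ⊇ {b}; new: +{b}
  S→S A A: FOLLOW(S) ⊇ FIRST(A) = {b}; new: +{b}
  S→S A A: FOLLOW(A) ⊇ FOLLOW(S) ⊇ {$,b}; new: +{$}
  FOLLOW(S)={$,b}  FOLLOW(A)={$,b}  FOLLOW(B)={b}
[2]
  A→B: FOLLOW(B) ⊇ FOLLOW(A) ⊇ {$,b}; new: +{$}
  FOLLOW(S)={$,b}  FOLLOW(A)={$,b}  FOLLOW(B)={$,b}
[3] — fixpoint
  FOLLOW(S)={$,b}  FOLLOW(A)={$,b}  FOLLOW(B)={$,b}

FOLLOW(S) = ["$", "b"]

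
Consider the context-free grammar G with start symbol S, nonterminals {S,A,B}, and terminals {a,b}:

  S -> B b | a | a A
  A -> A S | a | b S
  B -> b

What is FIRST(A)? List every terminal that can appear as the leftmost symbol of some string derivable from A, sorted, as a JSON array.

Compute FIRST by fixpoint:
[1]
  A via A→a: +{a}
  A via A→b S: +{b}
  B via B→b: +{b}
  S via S→B b: +{b}
  S via S→a: +{a}
  FIRST(S)={a,b}  FIRST(A)={a,b}  FIRST(B)={b}
[2] (stable)
  FIRST(S)={a,b}  FIRST(A)={a,b}  FIRST(B)={b}

FIRST(A) = ["a", "b"]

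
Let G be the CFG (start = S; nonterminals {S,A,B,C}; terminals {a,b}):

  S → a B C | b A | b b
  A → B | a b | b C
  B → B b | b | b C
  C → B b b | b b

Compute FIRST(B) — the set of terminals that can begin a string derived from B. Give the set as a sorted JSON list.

FIRST iteration:
iter 1:
  A via A→a b: +{a}
  A via A→b C: +{b}
  B via B→b: +{b}
  C via C→B b b: +{b}
  S via S→a B C: +{a}
  S via S→b A: +{b}
  FIRST[S]={a,b}  FIRST[A]={a,b}  FIRST[B]={b}  FIRST[C]={b}
iter 2: done
  FIRST[S]={a,b}  FIRST[A]={a,b}  FIRST[B]={b}  FIRST[C]={b}

FIRST(B) = ["b"]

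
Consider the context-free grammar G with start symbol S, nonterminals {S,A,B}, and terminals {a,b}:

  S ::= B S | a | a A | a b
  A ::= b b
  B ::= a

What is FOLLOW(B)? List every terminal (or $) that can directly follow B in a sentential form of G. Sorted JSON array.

FIRST sets, iterate to fixpoint:
round 1:
  A via A→b b: +{b}
  B via B→a: +{a}
  S via S→B S: +{a}
  FIRST(S)={a}  FIRST(A)={b}  FIRST(B)={a}
round 2: (stable)
  FIRST(S)={a}  FIRST(A)={b}  FIRST(B)={a}

Compute FOLLOW by fixpoint:
initialize: $ ∈ FOLLOW(S)
iter 1:
  S→B S: FOLLOW(B) ⊇ FIRST(S) = {a}; new: +{a}
  S→a A: FOLLOW(A) ⊇ FOLLOW(S) ⊇ {$}; new: +{$}
  FOLLOW(S)={$}  FOLLOW(A)={$}  FOLLOW(B)={a}
iter 2: (no change)
  FOLLOW(S)={$}  FOLLOW(A)={$}  FOLLOW(B)={a}

FOLLOW(B) = ["a"]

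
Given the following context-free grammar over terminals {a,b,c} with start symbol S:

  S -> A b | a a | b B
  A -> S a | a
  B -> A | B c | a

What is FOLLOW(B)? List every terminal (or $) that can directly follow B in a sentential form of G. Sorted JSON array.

FIRST sets, iterate to fixpoint:
iter 1:
  A via A→a: +{a}
  B via B→A: +{a}
  S via S→A b: +{a}
  S via S→b B: +{b}
  FIRST[S]={a,b}  FIRST[A]={a}  FIRST[B]={a}
iter 2:
  A via A→S a: +{b}
  B via B→A: +{b}
  FIRST[S]={a,b}  FIRST[A]={a,b}  FIRST[B]={a,b}
iter 3: — fixpoint
  FIRST[S]={a,b}  FIRST[A]={a,b}  FIRST[B]={a,b}

Compute FOLLOW by fixpoint:
initialize: $ ∈ FOLLOW(S)
pass 1:
  A→S a: FOLLOW(S) ⊇ FIRST(a) = {a}; new: +{a}
  B→B c: FOLLOW(B) ⊇ FIRST(c) = {c}; new: +{c}
  S→A b: FOLLOW(A) ⊇ FIRST(b) = {b}; new: +{b}
  S→b B: FOLLOW(B) ⊇ FOLLOW(S) ⊇ {$,a}; new: +{$,a}
  FOLLOW(S)={$,a}  FOLLOW(A)={b}  FOLLOW(B)={$,a,c}
pass 2:
  B→A: FOLLOW(A) ⊇ FOLLOW(B) ⊇ {$,a,c}; new: +{$,a,c}
  FOLLOW(S)={$,a}  FOLLOW(A)={$,a,b,c}  FOLLOW(B)={$,a,c}
pass 3: done
  FOLLOW(S)={$,a}  FOLLOW(A)={$,a,b,c}  FOLLOW(B)={$,a,c}

FOLLOW(B) = ["$", "a", "c"]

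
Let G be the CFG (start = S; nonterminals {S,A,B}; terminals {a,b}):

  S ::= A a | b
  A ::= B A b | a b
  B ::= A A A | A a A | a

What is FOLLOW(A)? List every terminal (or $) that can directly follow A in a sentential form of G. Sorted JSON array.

FIRST iteration:
[1]
  A via A→a b: +{a}
  B via B→A A A: +{a}
  S via S→A a: +{a}
  S via S→b: +{b}
  S: {a,b}  A: {a}  B: {a}
[2] — fixpoint
  S: {a,b}  A: {a}  B: {a}

FOLLOW sets:
initialize: $ ∈ FOLLOW(S)
round 1:
  A→B A b: FOLLOW(B) ⊇ FIRST(A) = {a}; new: +{a}
  A→B A b: FOLLOW(A) ⊇ FIRST(b) = {b}; new: +{b}
  B→A A A: FOLLOW(A) ⊇ FIRST(A) = {a}; new: +{a}
  S: {$}  A: {a,b}  B: {a}
round 2: (no change)
  S: {$}  A: {a,b}  B: {a}

FOLLOW(A) = ["a", "b"]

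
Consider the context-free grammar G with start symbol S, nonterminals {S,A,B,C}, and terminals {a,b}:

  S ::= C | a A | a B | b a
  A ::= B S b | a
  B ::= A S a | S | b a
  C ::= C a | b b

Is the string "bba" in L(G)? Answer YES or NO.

Convert to CNF:
  S -> C T1 | T0 T0 | T0 T1 | T1 A | T1 B
  A -> B X2 | a
  B -> A X3 | C T1 | T0 T0 | T0 T1 | T1 A | T1 B
  C -> C T1 | T0 T0
  T0 -> b
  T1 -> a
  X2 -> S T0
  X3 -> S T1

CYK table (by increasing span):
  [0..0]={T0}  "b"  orig:{}
  [1..1]={T0}  "b"  orig:{}
  [2..2]={A,T1}  "a"  orig:{A}
  [0..1]={B,C,S}  "bb"
  [1..2]={B,S}  "ba"
  [0..2]={B,C,S,X3}  "bba"  orig:{B,C,S}

S ∈ T[0,2] ⇒ YES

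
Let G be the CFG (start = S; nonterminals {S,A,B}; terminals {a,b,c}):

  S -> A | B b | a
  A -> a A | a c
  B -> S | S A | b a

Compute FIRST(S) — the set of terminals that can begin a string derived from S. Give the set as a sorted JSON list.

FIRST sets, iterate to fixpoint:
iter 1:
  A via A→a A: +{a}
  B via B→b a: +{b}
  S via S→A: +{a}
  S via S→B b: +{b}
  FIRST(S)={a,b}  FIRST(A)={a}  FIRST(B)={b}
iter 2:
  B via B→S: +{a}
  FIRST(S)={a,b}  FIRST(A)={a}  FIRST(B)={a,b}
iter 3: (no change)
  FIRST(S)={a,b}  FIRST(A)={a}  FIRST(B)={a,b}

FIRST(S) = ["a", "b"]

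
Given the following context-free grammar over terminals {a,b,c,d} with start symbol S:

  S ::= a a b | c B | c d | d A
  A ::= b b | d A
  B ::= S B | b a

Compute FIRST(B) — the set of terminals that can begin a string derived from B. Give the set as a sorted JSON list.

FIRST iteration:
pass 1:
  A via A→b b: +{b}
  A via A→d A: +{d}
  B via B→b a: +{b}
  S via S→a a b: +{a}
  S via S→c B: +{c}
  S via S→d A: +{d}
  FIRST[S]={a,c,d}  FIRST[A]={b,d}  FIRST[B]={b}
pass 2:
  B via B→S B: +{a,c,d}
  FIRST[S]={a,c,d}  FIRST[A]={b,d}  FIRST[B]={a,b,c,d}
pass 3: — fixpoint
  FIRST[S]={a,c,d}  FIRST[A]={b,d}  FIRST[B]={a,b,c,d}

FIRST(B) = ["a", "b", "c", "d"]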